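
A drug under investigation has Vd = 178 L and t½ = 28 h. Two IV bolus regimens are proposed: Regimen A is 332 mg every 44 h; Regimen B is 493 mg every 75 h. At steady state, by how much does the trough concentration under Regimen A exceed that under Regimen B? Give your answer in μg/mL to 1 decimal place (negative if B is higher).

Regimen A: f = (1/2)^(44/28) ≈ 0.3365; Cmin,ss = (332/178)·f/(1−f) ≈ 0.946 μg/mL.
Regimen B: f = (1/2)^(75/28) ≈ 0.1562; Cmin,ss = (493/178)·f/(1−f) ≈ 0.513 μg/mL.
Difference ≈ 0.946 − 0.513 ≈ 0.433 μg/mL.

0.4 μg/mL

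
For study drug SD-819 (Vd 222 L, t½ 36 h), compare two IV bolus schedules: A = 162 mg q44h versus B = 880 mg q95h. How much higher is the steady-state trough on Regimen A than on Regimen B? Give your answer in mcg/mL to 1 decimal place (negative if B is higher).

-0.2 mcg/mL

Regimen A: f = (1/2)^(44/36) ≈ 0.4286; Cmin,ss = (162/222)·f/(1−f) ≈ 0.547 mcg/mL.
Regimen B: f = (1/2)^(95/36) ≈ 0.1606; Cmin,ss = (880/222)·f/(1−f) ≈ 0.758 mcg/mL.
Difference ≈ 0.547 − 0.758 ≈ -0.211 mcg/mL.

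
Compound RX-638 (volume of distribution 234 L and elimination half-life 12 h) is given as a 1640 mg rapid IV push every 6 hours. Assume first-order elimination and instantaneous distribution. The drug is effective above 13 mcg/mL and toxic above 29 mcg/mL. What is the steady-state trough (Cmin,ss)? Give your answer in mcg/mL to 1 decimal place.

Over one 6-h interval, 6/12 ≈ 0.5 half-lives elapse, leaving f ≈ 0.7071 of each dose.
At steady state, accumulation factor R = 1/(1 − e^(−kτ)) ≈ 3.4141.
Each bolus raises the concentration by D/Vd = 1640/234 ≈ 7.009 mcg/mL.
Steady-state peak Cmax,ss = C₀·R ≈ 7.009 × 3.4141 ≈ 23.929 mcg/mL.
One interval later, Cmin,ss = Cmax,ss·e^(−kτ) ≈ 23.929 × 0.7071 ≈ 16.920 mcg/mL.
Trough 16.9 mcg/mL vs MEC 13 mcg/mL: adequate.

16.9 mcg/mL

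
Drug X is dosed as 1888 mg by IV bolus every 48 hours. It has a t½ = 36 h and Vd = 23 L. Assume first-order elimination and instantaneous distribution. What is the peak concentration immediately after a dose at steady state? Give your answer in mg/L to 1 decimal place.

136.1 mg/L

k = ln2/t½ = ln2/36 ≈ 0.019254 h⁻¹; fraction remaining f = e^(−kτ) = e^(−0.019254×48) ≈ 0.3969.
At steady state, accumulation factor R = 1/(1 − e^(−kτ)) ≈ 1.6581.
Single-dose peak C₀ = D/Vd = 1888/23 ≈ 82.087 mg/L.
Steady-state peak Cmax,ss = C₀·R ≈ 82.087 × 1.6581 ≈ 136.108 mg/L.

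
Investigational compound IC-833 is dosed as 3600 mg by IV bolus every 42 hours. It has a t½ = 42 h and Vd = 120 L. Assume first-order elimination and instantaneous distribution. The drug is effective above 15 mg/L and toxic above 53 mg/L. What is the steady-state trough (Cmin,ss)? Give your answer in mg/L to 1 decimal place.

τ = 42 h = 1 half-life, so f = (1/2)^1 = 0.5.
At steady state, R = 1/(1 − 0.5) = 2/1.
Single-dose peak C₀ = D/Vd = 3600/120 = 30 mg/L.
Steady-state peak Cmax,ss = C₀·R = 30 × 2/1 ≈ 60.000 mg/L.
Steady-state trough Cmin,ss = Cmax,ss·f ≈ 60.000 × 0.5 ≈ 30.000 mg/L.
Trough 30.0 mg/L vs MEC 15 mg/L: adequate.

30.0 mg/L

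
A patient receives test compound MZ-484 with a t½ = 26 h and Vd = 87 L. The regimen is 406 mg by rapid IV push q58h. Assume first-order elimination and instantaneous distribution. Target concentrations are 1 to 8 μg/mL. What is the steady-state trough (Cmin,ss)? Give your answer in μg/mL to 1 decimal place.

1.3 μg/mL

k = ln2/t½ = ln2/26 ≈ 0.026660 h⁻¹; fraction remaining f = e^(−kτ) = e^(−0.026660×58) ≈ 0.2130.
Accumulation ratio R = 1/(1 − f) ≈ 1/0.7870 ≈ 1.2706.
Single-dose peak C₀ = D/Vd = 406/87 ≈ 4.667 μg/mL.
Cmax,ss = C₀/(1 − f) ≈ 4.667/0.7870 ≈ 5.930 μg/mL.
Steady-state trough Cmin,ss = Cmax,ss·f ≈ 5.930 × 0.2130 ≈ 1.263 μg/mL.
Trough 1.3 μg/mL vs MEC 1 μg/mL: adequate.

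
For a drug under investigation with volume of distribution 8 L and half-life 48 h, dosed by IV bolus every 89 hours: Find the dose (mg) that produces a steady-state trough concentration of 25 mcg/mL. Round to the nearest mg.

523 mg

τ/t½ = 89/48 ≈ 1.8542, so f = (1/2)^(89/48) ≈ 0.276592.
Cmin,ss = (D/Vd)·f/(1−f), so D = Cmin,ss·Vd·(1−f)/f.
D = 25 × 8 × (1−f)/f ≈ 25 × 8 × 2.61543 ≈ 523.09 mg.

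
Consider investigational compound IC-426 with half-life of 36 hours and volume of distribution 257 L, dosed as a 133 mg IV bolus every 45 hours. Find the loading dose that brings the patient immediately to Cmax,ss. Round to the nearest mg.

229 mg

f = (1/2)^(45/36) ≈ 0.420448; accumulation ratio R = 1/(1−f) ≈ 1.72547.
Loading dose to hit Cmax,ss on first dose: D_load = D_maint·R ≈ 133 × 1.72547 ≈ 229.49 mg.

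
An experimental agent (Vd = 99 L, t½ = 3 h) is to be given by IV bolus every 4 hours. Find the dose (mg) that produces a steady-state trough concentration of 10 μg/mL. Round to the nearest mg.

τ/t½ = 4/3 ≈ 1.3333, so f = (1/2)^(4/3) ≈ 0.396850.
Cmin,ss = (D/Vd)·f/(1−f), so D = Cmin,ss·Vd·(1−f)/f.
D = 10 × 99 × (1−f)/f ≈ 10 × 99 × 1.51984 ≈ 1504.64 mg.

1505 mg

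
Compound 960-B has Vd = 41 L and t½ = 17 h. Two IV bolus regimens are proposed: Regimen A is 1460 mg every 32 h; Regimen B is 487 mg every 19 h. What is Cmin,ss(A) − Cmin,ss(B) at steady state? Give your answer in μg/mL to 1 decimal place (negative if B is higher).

3.1 μg/mL

Regimen A: f = (1/2)^(32/17) ≈ 0.2712; Cmin,ss = (1460/41)·f/(1−f) ≈ 13.251 μg/mL.
Regimen B: f = (1/2)^(19/17) ≈ 0.4608; Cmin,ss = (487/41)·f/(1−f) ≈ 10.151 μg/mL.
Difference ≈ 13.251 − 10.151 ≈ 3.100 μg/mL.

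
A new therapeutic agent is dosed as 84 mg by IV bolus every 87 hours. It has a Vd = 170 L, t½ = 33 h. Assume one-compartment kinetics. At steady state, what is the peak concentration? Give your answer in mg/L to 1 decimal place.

0.6 mg/L

τ/t½ = 87/33 ≈ 2.6364, so fraction remaining f = (1/2)^(87/33) ≈ 0.1608.
At steady state, accumulation factor R = 1/(1 − e^(−kτ)) ≈ 1.1916.
Each bolus raises the concentration by D/Vd = 84/170 ≈ 0.494 mg/L.
Cmax,ss = C₀/(1 − f) ≈ 0.494/0.8392 ≈ 0.589 mg/L.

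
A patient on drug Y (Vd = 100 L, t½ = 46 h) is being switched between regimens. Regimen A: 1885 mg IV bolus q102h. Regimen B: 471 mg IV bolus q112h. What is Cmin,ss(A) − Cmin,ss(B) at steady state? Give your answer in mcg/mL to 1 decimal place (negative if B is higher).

4.1 mcg/mL

Regimen A: f = (1/2)^(102/46) ≈ 0.2150; Cmin,ss = (1885/100)·f/(1−f) ≈ 5.163 mcg/mL.
Regimen B: f = (1/2)^(112/46) ≈ 0.1850; Cmin,ss = (471/100)·f/(1−f) ≈ 1.069 mcg/mL.
Difference ≈ 5.163 − 1.069 ≈ 4.094 mcg/mL.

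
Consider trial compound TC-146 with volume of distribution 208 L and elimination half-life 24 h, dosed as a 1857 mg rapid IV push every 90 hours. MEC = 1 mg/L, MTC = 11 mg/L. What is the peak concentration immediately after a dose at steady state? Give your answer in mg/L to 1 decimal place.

9.6 mg/L

τ/t½ = 90/24 ≈ 3.75, so fraction remaining f = (1/2)^(90/24) ≈ 0.0743.
Accumulation ratio R = 1/(1 − f) ≈ 1/0.9257 ≈ 1.0803.
Single-dose peak C₀ = D/Vd = 1857/208 ≈ 8.928 mg/L.
Steady-state peak Cmax,ss = C₀·R ≈ 8.928 × 1.0803 ≈ 9.645 mg/L.
Peak 9.6 mg/L vs MTC 11 mg/L: below toxic threshold.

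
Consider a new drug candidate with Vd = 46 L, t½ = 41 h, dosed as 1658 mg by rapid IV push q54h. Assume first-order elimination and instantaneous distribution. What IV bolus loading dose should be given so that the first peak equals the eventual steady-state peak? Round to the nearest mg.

f = (1/2)^(54/41) ≈ 0.401348; accumulation ratio R = 1/(1−f) ≈ 1.67042.
Loading dose to hit Cmax,ss on first dose: D_load = D_maint·R ≈ 1658 × 1.67042 ≈ 2769.56 mg.

2770 mg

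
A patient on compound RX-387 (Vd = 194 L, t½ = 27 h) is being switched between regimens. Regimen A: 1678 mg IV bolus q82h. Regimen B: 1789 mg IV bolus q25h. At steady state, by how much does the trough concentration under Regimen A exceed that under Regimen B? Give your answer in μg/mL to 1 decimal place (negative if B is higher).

-9.0 μg/mL

Regimen A: f = (1/2)^(82/27) ≈ 0.1218; Cmin,ss = (1678/194)·f/(1−f) ≈ 1.200 μg/mL.
Regimen B: f = (1/2)^(25/27) ≈ 0.5263; Cmin,ss = (1789/194)·f/(1−f) ≈ 10.246 μg/mL.
Difference ≈ 1.200 − 10.246 ≈ -9.046 μg/mL.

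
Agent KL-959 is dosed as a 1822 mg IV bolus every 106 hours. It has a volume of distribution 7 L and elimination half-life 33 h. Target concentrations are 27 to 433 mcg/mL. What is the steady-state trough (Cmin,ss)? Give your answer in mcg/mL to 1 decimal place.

31.5 mcg/mL

τ/t½ = 106/33 ≈ 3.2121, so fraction remaining f = (1/2)^(106/33) ≈ 0.1079.
Accumulation ratio R = 1/(1 − f) ≈ 1/0.8921 ≈ 1.1210.
Single-dose peak C₀ = D/Vd = 1822/7 ≈ 260.286 mcg/mL.
Cmax,ss = C₀/(1 − f) ≈ 260.286/0.8921 ≈ 291.768 mcg/mL.
Steady-state trough Cmin,ss = Cmax,ss·f ≈ 291.768 × 0.1079 ≈ 31.482 mcg/mL.
Trough 31.5 mcg/mL vs MEC 27 mcg/mL: adequate.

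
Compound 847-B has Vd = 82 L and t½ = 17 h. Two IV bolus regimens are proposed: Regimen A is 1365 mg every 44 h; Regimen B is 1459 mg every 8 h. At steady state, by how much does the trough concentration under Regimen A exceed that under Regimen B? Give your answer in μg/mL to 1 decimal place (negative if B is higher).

Regimen A: f = (1/2)^(44/17) ≈ 0.1663; Cmin,ss = (1365/82)·f/(1−f) ≈ 3.320 μg/mL.
Regimen B: f = (1/2)^(8/17) ≈ 0.7217; Cmin,ss = (1459/82)·f/(1−f) ≈ 46.141 μg/mL.
Difference ≈ 3.320 − 46.141 ≈ -42.821 μg/mL.

-42.8 μg/mL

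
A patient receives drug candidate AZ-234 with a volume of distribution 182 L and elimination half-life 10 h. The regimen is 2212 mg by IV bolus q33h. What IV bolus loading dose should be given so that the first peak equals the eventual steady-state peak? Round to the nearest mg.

2462 mg

f = (1/2)^(33/10) ≈ 0.101532; accumulation ratio R = 1/(1−f) ≈ 1.11301.
Loading dose to hit Cmax,ss on first dose: D_load = D_maint·R ≈ 2212 × 1.11301 ≈ 2461.98 mg.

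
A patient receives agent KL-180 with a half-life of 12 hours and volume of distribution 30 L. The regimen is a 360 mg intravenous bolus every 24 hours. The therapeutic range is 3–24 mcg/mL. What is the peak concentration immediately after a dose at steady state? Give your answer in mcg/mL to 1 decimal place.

The dosing interval is 2 half-lives, so f = 2^(−2) = 0.25.
At steady state, R = 1/(1 − 0.25) = 4/3.
Single-dose peak C₀ = D/Vd = 360/30 = 12 mcg/mL.
Steady-state peak Cmax,ss = C₀·R = 12 × 4/3 ≈ 16.000 mcg/mL.
Peak 16.0 mcg/mL vs MTC 24 mcg/mL: below toxic threshold.

16.0 mcg/mL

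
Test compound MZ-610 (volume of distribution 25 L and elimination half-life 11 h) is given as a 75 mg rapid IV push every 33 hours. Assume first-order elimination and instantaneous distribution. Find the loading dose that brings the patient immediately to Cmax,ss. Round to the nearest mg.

f = (1/2)^(33/11) ≈ 0.125000; accumulation ratio R = 1/(1−f) ≈ 1.14286.
Loading dose to hit Cmax,ss on first dose: D_load = D_maint·R ≈ 75 × 1.14286 ≈ 85.71 mg.

86 mg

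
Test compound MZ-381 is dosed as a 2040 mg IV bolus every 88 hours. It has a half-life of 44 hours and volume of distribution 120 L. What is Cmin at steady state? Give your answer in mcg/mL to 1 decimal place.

τ = 88 h = 2 half-lives, so f = (1/2)^2 = 0.25.
At steady state, R = 1/(1 − 0.25) = 4/3.
Single-dose peak C₀ = D/Vd = 2040/120 = 17 mcg/mL.
Steady-state peak Cmax,ss = C₀·R = 17 × 4/3 ≈ 22.667 mcg/mL.
Steady-state trough Cmin,ss = Cmax,ss·f ≈ 22.667 × 0.25 ≈ 5.667 mcg/mL.

5.7 mcg/mL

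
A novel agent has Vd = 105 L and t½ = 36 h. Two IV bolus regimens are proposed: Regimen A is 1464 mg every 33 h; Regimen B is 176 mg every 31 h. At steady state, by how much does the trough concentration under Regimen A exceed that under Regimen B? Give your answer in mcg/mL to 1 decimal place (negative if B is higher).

13.7 mcg/mL

Regimen A: f = (1/2)^(33/36) ≈ 0.5297; Cmin,ss = (1464/105)·f/(1−f) ≈ 15.704 mcg/mL.
Regimen B: f = (1/2)^(31/36) ≈ 0.5505; Cmin,ss = (176/105)·f/(1−f) ≈ 2.053 mcg/mL.
Difference ≈ 15.704 − 2.053 ≈ 13.651 mcg/mL.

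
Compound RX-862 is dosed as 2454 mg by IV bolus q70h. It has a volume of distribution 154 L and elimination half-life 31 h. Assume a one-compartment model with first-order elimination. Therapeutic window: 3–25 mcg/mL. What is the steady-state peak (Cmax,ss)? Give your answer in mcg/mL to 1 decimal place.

Over one 70-h interval, 70/31 ≈ 2.2581 half-lives elapse, leaving f ≈ 0.2091 of each dose.
At steady state, accumulation factor R = 1/(1 − e^(−kτ)) ≈ 1.2644.
Single-dose peak C₀ = D/Vd = 2454/154 ≈ 15.935 mcg/mL.
Steady-state peak Cmax,ss = C₀·R ≈ 15.935 × 1.2644 ≈ 20.148 mcg/mL.
Peak 20.1 mcg/mL vs MTC 25 mcg/mL: below toxic threshold.

20.1 mcg/mL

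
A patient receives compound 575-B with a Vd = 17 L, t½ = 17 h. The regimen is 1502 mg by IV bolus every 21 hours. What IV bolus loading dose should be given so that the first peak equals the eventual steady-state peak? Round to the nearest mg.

f = (1/2)^(21/17) ≈ 0.424756; accumulation ratio R = 1/(1−f) ≈ 1.73839.
Loading dose to hit Cmax,ss on first dose: D_load = D_maint·R ≈ 1502 × 1.73839 ≈ 2611.06 mg.

2611 mg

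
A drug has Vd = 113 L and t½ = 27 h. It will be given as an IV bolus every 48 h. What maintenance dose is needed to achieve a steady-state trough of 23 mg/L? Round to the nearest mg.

τ/t½ = 48/27 ≈ 1.7778, so f = (1/2)^(48/27) ≈ 0.291632.
Cmin,ss = (D/Vd)·f/(1−f), so D = Cmin,ss·Vd·(1−f)/f.
D = 23 × 113 × (1−f)/f ≈ 23 × 113 × 2.42898 ≈ 6312.92 mg.

6313 mg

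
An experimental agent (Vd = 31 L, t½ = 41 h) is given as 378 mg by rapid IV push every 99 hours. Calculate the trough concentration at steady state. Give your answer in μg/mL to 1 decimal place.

k = ln2/t½ = ln2/41 ≈ 0.016906 h⁻¹; fraction remaining f = e^(−kτ) = e^(−0.016906×99) ≈ 0.1876.
At steady state, accumulation factor R = 1/(1 − e^(−kτ)) ≈ 1.2309.
Single-dose peak C₀ = D/Vd = 378/31 ≈ 12.194 μg/mL.
Cmax,ss = C₀/(1 − f) ≈ 12.194/0.8124 ≈ 15.010 μg/mL.
One interval later, Cmin,ss = Cmax,ss·e^(−kτ) ≈ 15.010 × 0.1876 ≈ 2.816 μg/mL.

2.8 μg/mL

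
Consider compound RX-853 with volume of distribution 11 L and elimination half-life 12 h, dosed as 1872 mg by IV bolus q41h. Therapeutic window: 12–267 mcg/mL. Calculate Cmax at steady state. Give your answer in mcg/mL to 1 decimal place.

187.8 mcg/mL

Over one 41-h interval, 41/12 ≈ 3.4167 half-lives elapse, leaving f ≈ 0.0936 of each dose.
At steady state, accumulation factor R = 1/(1 − e^(−kτ)) ≈ 1.1033.
Single-dose peak C₀ = D/Vd = 1872/11 ≈ 170.182 mcg/mL.
Steady-state peak Cmax,ss = C₀·R ≈ 170.182 × 1.1033 ≈ 187.762 mcg/mL.
Peak 187.8 mcg/mL vs MTC 267 mcg/mL: below toxic threshold.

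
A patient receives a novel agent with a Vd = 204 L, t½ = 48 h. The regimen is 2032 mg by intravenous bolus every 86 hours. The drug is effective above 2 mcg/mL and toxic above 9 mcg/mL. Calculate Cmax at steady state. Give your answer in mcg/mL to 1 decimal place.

14.0 mcg/mL

Over one 86-h interval, 86/48 ≈ 1.7917 half-lives elapse, leaving f ≈ 0.2888 of each dose.
At steady state, accumulation factor R = 1/(1 − e^(−kτ)) ≈ 1.4061.
Each bolus raises the concentration by D/Vd = 2032/204 ≈ 9.961 mcg/mL.
Cmax,ss = C₀/(1 − f) ≈ 9.961/0.7112 ≈ 14.006 mcg/mL.
Peak 14.0 mcg/mL vs MTC 9 mcg/mL: exceeds toxic threshold.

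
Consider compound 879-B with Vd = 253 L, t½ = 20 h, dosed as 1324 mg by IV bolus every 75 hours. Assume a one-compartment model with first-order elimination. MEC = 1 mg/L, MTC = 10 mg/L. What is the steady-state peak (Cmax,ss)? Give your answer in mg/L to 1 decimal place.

5.7 mg/L

k = ln2/t½ = ln2/20 ≈ 0.034657 h⁻¹; fraction remaining f = e^(−kτ) = e^(−0.034657×75) ≈ 0.0743.
At steady state, accumulation factor R = 1/(1 − e^(−kτ)) ≈ 1.0803.
Each bolus raises the concentration by D/Vd = 1324/253 ≈ 5.233 mg/L.
Steady-state peak Cmax,ss = C₀·R ≈ 5.233 × 1.0803 ≈ 5.653 mg/L.
Peak 5.7 mg/L vs MTC 10 mg/L: below toxic threshold.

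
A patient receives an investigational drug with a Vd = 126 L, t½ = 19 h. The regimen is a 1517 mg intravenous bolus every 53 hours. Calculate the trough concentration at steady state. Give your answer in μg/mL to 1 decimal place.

2.0 μg/mL

Over one 53-h interval, 53/19 ≈ 2.7895 half-lives elapse, leaving f ≈ 0.1446 of each dose.
At steady state, accumulation factor R = 1/(1 − e^(−kτ)) ≈ 1.1690.
Each bolus raises the concentration by D/Vd = 1517/126 ≈ 12.040 μg/mL.
Cmax,ss = C₀/(1 − f) ≈ 12.040/0.8554 ≈ 14.075 μg/mL.
Steady-state trough Cmin,ss = Cmax,ss·f ≈ 14.075 × 0.1446 ≈ 2.035 μg/mL.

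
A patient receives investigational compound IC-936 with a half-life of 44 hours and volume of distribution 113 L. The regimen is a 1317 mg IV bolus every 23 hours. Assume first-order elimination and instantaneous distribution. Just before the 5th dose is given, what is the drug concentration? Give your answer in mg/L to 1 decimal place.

20.4 mg/L

f = (1/2)^(τ/t½) = (1/2)^(23/44) ≈ 0.6961.
C₀ = D/Vd = 1317/113 ≈ 11.655 mg/L.
Before the 5th dose, 4 doses have been given. Superposition: Cmin = C₀·(f + f² + … + f^4).
≈ 11.655 × (0.6961 + 0.4846 + 0.3373 + 0.2348) ≈ 11.655 × 1.7528 ≈ 20.429 mg/L.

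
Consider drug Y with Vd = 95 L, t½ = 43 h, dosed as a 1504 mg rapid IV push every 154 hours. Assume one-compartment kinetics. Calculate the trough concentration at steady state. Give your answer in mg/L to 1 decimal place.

Over one 154-h interval, 154/43 ≈ 3.5814 half-lives elapse, leaving f ≈ 0.0835 of each dose.
At steady state, accumulation factor R = 1/(1 − e^(−kτ)) ≈ 1.0911.
Each bolus raises the concentration by D/Vd = 1504/95 ≈ 15.832 mg/L.
Cmax,ss = C₀/(1 − f) ≈ 15.832/0.9165 ≈ 17.274 mg/L.
One interval later, Cmin,ss = Cmax,ss·e^(−kτ) ≈ 17.274 × 0.0835 ≈ 1.442 mg/L.

1.4 mg/L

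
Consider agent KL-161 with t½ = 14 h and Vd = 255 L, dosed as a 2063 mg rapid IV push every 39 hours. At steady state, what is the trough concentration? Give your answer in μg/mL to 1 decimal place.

Over one 39-h interval, 39/14 ≈ 2.7857 half-lives elapse, leaving f ≈ 0.1450 of each dose.
Each bolus raises the concentration by D/Vd = 2063/255 ≈ 8.090 μg/mL.
Steady-state trough Cmin,ss = C₀·f/(1−f) ≈ 8.090 × 0.1450/0.8550 ≈ 1.372 μg/mL.

1.4 μg/mL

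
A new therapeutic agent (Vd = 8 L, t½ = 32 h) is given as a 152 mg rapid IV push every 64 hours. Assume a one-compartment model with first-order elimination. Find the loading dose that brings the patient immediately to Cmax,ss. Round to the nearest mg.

203 mg

f = (1/2)^(64/32) ≈ 0.250000; accumulation ratio R = 1/(1−f) ≈ 1.33333.
Loading dose to hit Cmax,ss on first dose: D_load = D_maint·R ≈ 152 × 1.33333 ≈ 202.67 mg.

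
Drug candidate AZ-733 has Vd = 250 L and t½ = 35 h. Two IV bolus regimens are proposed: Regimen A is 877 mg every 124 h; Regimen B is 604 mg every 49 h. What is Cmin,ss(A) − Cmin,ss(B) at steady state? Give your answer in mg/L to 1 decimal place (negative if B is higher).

Regimen A: f = (1/2)^(124/35) ≈ 0.0858; Cmin,ss = (877/250)·f/(1−f) ≈ 0.329 mg/L.
Regimen B: f = (1/2)^(49/35) ≈ 0.3789; Cmin,ss = (604/250)·f/(1−f) ≈ 1.474 mg/L.
Difference ≈ 0.329 − 1.474 ≈ -1.145 mg/L.

-1.1 mg/L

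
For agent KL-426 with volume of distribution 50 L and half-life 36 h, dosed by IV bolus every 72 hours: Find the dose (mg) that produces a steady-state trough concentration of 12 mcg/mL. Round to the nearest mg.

1800 mg

τ/t½ = 72/36 ≈ 2, so f = (1/2)^(72/36) ≈ 0.250000.
Cmin,ss = (D/Vd)·f/(1−f), so D = Cmin,ss·Vd·(1−f)/f.
D = 12 × 50 × (1−f)/f ≈ 12 × 50 × 3.00000 ≈ 1800.00 mg.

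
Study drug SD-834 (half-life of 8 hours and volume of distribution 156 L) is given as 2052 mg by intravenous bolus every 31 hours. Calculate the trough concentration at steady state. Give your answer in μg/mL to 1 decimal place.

1.0 μg/mL

k = ln2/t½ = ln2/8 ≈ 0.086643 h⁻¹; fraction remaining f = e^(−kτ) = e^(−0.086643×31) ≈ 0.0682.
Each bolus raises the concentration by D/Vd = 2052/156 ≈ 13.154 μg/mL.
Steady-state trough Cmin,ss = C₀·f/(1−f) ≈ 13.154 × 0.0682/0.9318 ≈ 0.963 μg/mL.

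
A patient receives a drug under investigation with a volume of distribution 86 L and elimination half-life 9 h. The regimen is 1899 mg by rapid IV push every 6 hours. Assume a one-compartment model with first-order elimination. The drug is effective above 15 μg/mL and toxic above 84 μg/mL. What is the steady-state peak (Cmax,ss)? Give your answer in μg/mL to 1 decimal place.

59.7 μg/mL

τ/t½ = 6/9 ≈ 0.66667, so fraction remaining f = (1/2)^(6/9) ≈ 0.6300.
At steady state, accumulation factor R = 1/(1 − e^(−kτ)) ≈ 2.7027.
Each bolus raises the concentration by D/Vd = 1899/86 ≈ 22.081 μg/mL.
Steady-state peak Cmax,ss = C₀·R ≈ 22.081 × 2.7027 ≈ 59.678 μg/mL.
Peak 59.7 μg/mL vs MTC 84 μg/mL: below toxic threshold.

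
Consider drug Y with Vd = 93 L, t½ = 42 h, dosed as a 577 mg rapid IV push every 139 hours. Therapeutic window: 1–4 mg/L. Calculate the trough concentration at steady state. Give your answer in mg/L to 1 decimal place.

0.7 mg/L

Over one 139-h interval, 139/42 ≈ 3.3095 half-lives elapse, leaving f ≈ 0.1009 of each dose.
Accumulation ratio R = 1/(1 − f) ≈ 1/0.8991 ≈ 1.1122.
Each bolus raises the concentration by D/Vd = 577/93 ≈ 6.204 mg/L.
Steady-state peak Cmax,ss = C₀·R ≈ 6.204 × 1.1122 ≈ 6.900 mg/L.
Steady-state trough Cmin,ss = Cmax,ss·f ≈ 6.900 × 0.1009 ≈ 0.696 mg/L.
Trough 0.7 mg/L vs MEC 1 mg/L: subtherapeutic.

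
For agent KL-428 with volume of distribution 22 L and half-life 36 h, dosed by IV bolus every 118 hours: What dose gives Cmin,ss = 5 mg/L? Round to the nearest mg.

957 mg

τ/t½ = 118/36 ≈ 3.2778, so f = (1/2)^(118/36) ≈ 0.103108.
Cmin,ss = (D/Vd)·f/(1−f), so D = Cmin,ss·Vd·(1−f)/f.
D = 5 × 22 × (1−f)/f ≈ 5 × 22 × 8.69857 ≈ 956.84 mg.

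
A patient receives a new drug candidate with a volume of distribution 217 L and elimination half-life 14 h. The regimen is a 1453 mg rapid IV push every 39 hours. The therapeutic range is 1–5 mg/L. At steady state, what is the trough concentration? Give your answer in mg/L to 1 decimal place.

τ/t½ = 39/14 ≈ 2.7857, so fraction remaining f = (1/2)^(39/14) ≈ 0.1450.
At steady state, accumulation factor R = 1/(1 − e^(−kτ)) ≈ 1.1696.
Each bolus raises the concentration by D/Vd = 1453/217 ≈ 6.696 mg/L.
Cmax,ss = C₀/(1 − f) ≈ 6.696/0.8550 ≈ 7.832 mg/L.
One interval later, Cmin,ss = Cmax,ss·e^(−kτ) ≈ 7.832 × 0.1450 ≈ 1.136 mg/L.
Trough 1.1 mg/L vs MEC 1 mg/L: adequate.

1.1 mg/L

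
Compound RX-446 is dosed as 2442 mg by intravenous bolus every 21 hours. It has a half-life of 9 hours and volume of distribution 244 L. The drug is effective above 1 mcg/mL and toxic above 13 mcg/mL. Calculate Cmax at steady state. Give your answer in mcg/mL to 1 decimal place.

Over one 21-h interval, 21/9 ≈ 2.3333 half-lives elapse, leaving f ≈ 0.1984 of each dose.
Accumulation ratio R = 1/(1 − f) ≈ 1/0.8016 ≈ 1.2475.
Single-dose peak C₀ = D/Vd = 2442/244 ≈ 10.008 mcg/mL.
Steady-state peak Cmax,ss = C₀·R ≈ 10.008 × 1.2475 ≈ 12.485 mcg/mL.
Peak 12.5 mcg/mL vs MTC 13 mcg/mL: below toxic threshold.

12.5 mcg/mL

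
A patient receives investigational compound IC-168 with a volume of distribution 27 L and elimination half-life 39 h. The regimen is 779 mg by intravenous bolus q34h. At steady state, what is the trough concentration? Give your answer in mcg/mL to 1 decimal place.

34.8 mcg/mL

Over one 34-h interval, 34/39 ≈ 0.87179 half-lives elapse, leaving f ≈ 0.5465 of each dose.
Accumulation ratio R = 1/(1 − f) ≈ 1/0.4535 ≈ 2.2051.
Each bolus raises the concentration by D/Vd = 779/27 ≈ 28.852 mcg/mL.
Steady-state peak Cmax,ss = C₀·R ≈ 28.852 × 2.2051 ≈ 63.622 mcg/mL.
One interval later, Cmin,ss = Cmax,ss·e^(−kτ) ≈ 63.622 × 0.5465 ≈ 34.769 mcg/mL.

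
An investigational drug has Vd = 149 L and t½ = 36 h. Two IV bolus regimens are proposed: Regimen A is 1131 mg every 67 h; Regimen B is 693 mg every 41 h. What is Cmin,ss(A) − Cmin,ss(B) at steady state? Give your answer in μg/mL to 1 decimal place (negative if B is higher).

-1.0 μg/mL

Regimen A: f = (1/2)^(67/36) ≈ 0.2753; Cmin,ss = (1131/149)·f/(1−f) ≈ 2.884 μg/mL.
Regimen B: f = (1/2)^(41/36) ≈ 0.4541; Cmin,ss = (693/149)·f/(1−f) ≈ 3.869 μg/mL.
Difference ≈ 2.884 − 3.869 ≈ -0.985 μg/mL.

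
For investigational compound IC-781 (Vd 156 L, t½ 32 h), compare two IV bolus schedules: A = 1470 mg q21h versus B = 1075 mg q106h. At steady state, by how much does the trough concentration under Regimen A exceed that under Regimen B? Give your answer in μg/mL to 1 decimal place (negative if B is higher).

Regimen A: f = (1/2)^(21/32) ≈ 0.6345; Cmin,ss = (1470/156)·f/(1−f) ≈ 16.358 μg/mL.
Regimen B: f = (1/2)^(106/32) ≈ 0.1007; Cmin,ss = (1075/156)·f/(1−f) ≈ 0.772 μg/mL.
Difference ≈ 16.358 − 0.772 ≈ 15.586 μg/mL.

15.6 μg/mL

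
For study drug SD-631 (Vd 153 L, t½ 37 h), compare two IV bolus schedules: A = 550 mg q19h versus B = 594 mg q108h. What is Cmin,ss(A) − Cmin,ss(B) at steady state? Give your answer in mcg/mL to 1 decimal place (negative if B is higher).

7.8 mcg/mL

Regimen A: f = (1/2)^(19/37) ≈ 0.7005; Cmin,ss = (550/153)·f/(1−f) ≈ 8.408 mcg/mL.
Regimen B: f = (1/2)^(108/37) ≈ 0.1322; Cmin,ss = (594/153)·f/(1−f) ≈ 0.591 mcg/mL.
Difference ≈ 8.408 − 0.591 ≈ 7.817 mcg/mL.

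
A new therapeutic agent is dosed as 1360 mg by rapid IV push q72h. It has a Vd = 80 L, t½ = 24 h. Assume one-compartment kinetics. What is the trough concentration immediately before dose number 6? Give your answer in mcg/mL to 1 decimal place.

2.4 mcg/mL

f = (1/2)^(τ/t½) = (1/2)^(72/24) ≈ 0.1250.
C₀ = D/Vd = 1360/80 ≈ 17.000 mcg/mL.
Before the 6th dose, 5 doses have been given. Superposition: Cmin = C₀·(f + f² + … + f^5).
≈ 17.000 × (0.1250 + 0.0156 + 0.0020 + 0.0002 + 0.0000) ≈ 17.000 × 0.1428 ≈ 2.428 mcg/mL.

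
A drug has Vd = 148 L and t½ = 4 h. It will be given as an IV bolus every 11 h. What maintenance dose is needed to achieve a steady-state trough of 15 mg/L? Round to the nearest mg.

12714 mg

τ/t½ = 11/4 ≈ 2.75, so f = (1/2)^(11/4) ≈ 0.148651.
Cmin,ss = (D/Vd)·f/(1−f), so D = Cmin,ss·Vd·(1−f)/f.
D = 15 × 148 × (1−f)/f ≈ 15 × 148 × 5.72717 ≈ 12714.32 mg.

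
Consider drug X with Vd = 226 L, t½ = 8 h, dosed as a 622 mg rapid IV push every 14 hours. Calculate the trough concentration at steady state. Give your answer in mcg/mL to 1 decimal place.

k = ln2/t½ = ln2/8 ≈ 0.086643 h⁻¹; fraction remaining f = e^(−kτ) = e^(−0.086643×14) ≈ 0.2973.
At steady state, accumulation factor R = 1/(1 − e^(−kτ)) ≈ 1.4231.
Each bolus raises the concentration by D/Vd = 622/226 ≈ 2.752 mcg/mL.
Cmax,ss = C₀/(1 − f) ≈ 2.752/0.7027 ≈ 3.916 mcg/mL.
One interval later, Cmin,ss = Cmax,ss·e^(−kτ) ≈ 3.916 × 0.2973 ≈ 1.164 mcg/mL.

1.2 mcg/mL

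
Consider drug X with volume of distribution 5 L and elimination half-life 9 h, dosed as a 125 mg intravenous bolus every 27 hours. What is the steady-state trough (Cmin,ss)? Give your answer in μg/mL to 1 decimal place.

τ = 27 h = 3 half-lives, so f = (1/2)^3 = 0.125.
Accumulation ratio R = 1/(1 − f) = 1/0.875 = 8/7.
Single-dose peak C₀ = D/Vd = 125/5 = 25 μg/mL.
Steady-state peak Cmax,ss = C₀·R = 25 × 8/7 ≈ 28.571 μg/mL.
Steady-state trough Cmin,ss = Cmax,ss·f ≈ 28.571 × 0.125 ≈ 3.571 μg/mL.

3.6 μg/mL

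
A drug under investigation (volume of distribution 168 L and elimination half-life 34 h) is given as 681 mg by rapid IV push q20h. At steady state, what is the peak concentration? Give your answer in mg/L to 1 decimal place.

Over one 20-h interval, 20/34 ≈ 0.58824 half-lives elapse, leaving f ≈ 0.6652 of each dose.
At steady state, accumulation factor R = 1/(1 − e^(−kτ)) ≈ 2.9869.
Single-dose peak C₀ = D/Vd = 681/168 ≈ 4.054 mg/L.
Cmax,ss = C₀/(1 − f) ≈ 4.054/0.3348 ≈ 12.109 mg/L.

12.1 mg/L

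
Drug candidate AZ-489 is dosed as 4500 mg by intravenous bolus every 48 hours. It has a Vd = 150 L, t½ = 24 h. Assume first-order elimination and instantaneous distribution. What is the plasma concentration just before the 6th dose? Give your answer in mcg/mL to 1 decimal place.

10.0 mcg/mL

f = (1/2)^(τ/t½) = (1/2)^(48/24) ≈ 0.2500.
C₀ = D/Vd = 4500/150 ≈ 30.000 mcg/mL.
Before the 6th dose, 5 doses have been given. Superposition: Cmin = C₀·(f + f² + … + f^5).
≈ 30.000 × (0.2500 + 0.0625 + 0.0156 + 0.0039 + 0.0010) ≈ 30.000 × 0.3330 ≈ 9.990 mcg/mL.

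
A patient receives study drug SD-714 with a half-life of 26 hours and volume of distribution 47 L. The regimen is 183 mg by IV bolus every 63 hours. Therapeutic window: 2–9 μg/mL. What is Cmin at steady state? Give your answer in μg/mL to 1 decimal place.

0.9 μg/mL

k = ln2/t½ = ln2/26 ≈ 0.026660 h⁻¹; fraction remaining f = e^(−kτ) = e^(−0.026660×63) ≈ 0.1865.
Each bolus raises the concentration by D/Vd = 183/47 ≈ 3.894 μg/mL.
Steady-state trough Cmin,ss = C₀·f/(1−f) ≈ 3.894 × 0.1865/0.8135 ≈ 0.893 μg/mL.
Trough 0.9 μg/mL vs MEC 2 μg/mL: subtherapeutic.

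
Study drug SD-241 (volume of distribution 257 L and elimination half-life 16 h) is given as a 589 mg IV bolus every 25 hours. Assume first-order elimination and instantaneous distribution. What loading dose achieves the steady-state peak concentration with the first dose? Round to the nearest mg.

890 mg

f = (1/2)^(25/16) ≈ 0.338564; accumulation ratio R = 1/(1−f) ≈ 1.51186.
Loading dose to hit Cmax,ss on first dose: D_load = D_maint·R ≈ 589 × 1.51186 ≈ 890.49 mg.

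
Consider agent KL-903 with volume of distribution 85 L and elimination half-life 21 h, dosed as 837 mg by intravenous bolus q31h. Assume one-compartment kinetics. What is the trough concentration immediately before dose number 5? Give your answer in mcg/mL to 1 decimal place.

f = (1/2)^(τ/t½) = (1/2)^(31/21) ≈ 0.3594.
C₀ = D/Vd = 837/85 ≈ 9.847 mcg/mL.
Before the 5th dose, 4 doses have been given. Superposition: Cmin = C₀·(f + f² + … + f^4).
≈ 9.847 × (0.3594 + 0.1292 + 0.0464 + 0.0167) ≈ 9.847 × 0.5517 ≈ 5.433 mcg/mL.

5.4 mcg/mL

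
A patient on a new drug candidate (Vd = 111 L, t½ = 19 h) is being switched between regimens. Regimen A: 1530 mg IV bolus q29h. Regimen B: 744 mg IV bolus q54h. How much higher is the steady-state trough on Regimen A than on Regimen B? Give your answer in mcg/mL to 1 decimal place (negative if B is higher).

6.2 mcg/mL

Regimen A: f = (1/2)^(29/19) ≈ 0.3472; Cmin,ss = (1530/111)·f/(1−f) ≈ 7.331 mcg/mL.
Regimen B: f = (1/2)^(54/19) ≈ 0.1395; Cmin,ss = (744/111)·f/(1−f) ≈ 1.087 mcg/mL.
Difference ≈ 7.331 − 1.087 ≈ 6.244 mcg/mL.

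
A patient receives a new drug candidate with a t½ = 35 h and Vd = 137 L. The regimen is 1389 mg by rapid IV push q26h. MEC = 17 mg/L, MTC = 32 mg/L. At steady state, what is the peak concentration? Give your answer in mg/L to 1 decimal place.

Over one 26-h interval, 26/35 ≈ 0.74286 half-lives elapse, leaving f ≈ 0.5976 of each dose.
Accumulation ratio R = 1/(1 − f) ≈ 1/0.4024 ≈ 2.4851.
Each bolus raises the concentration by D/Vd = 1389/137 ≈ 10.139 mg/L.
Steady-state peak Cmax,ss = C₀·R ≈ 10.139 × 2.4851 ≈ 25.196 mg/L.
Peak 25.2 mg/L vs MTC 32 mg/L: below toxic threshold.

25.2 mg/L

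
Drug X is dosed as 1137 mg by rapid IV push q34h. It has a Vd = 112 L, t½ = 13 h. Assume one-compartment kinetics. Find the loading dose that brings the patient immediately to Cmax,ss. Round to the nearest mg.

1359 mg

f = (1/2)^(34/13) ≈ 0.163189; accumulation ratio R = 1/(1−f) ≈ 1.19501.
Loading dose to hit Cmax,ss on first dose: D_load = D_maint·R ≈ 1137 × 1.19501 ≈ 1358.73 mg.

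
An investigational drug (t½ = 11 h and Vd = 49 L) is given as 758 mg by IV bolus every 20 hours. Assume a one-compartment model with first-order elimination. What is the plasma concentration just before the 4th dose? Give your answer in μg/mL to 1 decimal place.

6.0 μg/mL

f = (1/2)^(τ/t½) = (1/2)^(20/11) ≈ 0.2836.
C₀ = D/Vd = 758/49 ≈ 15.469 μg/mL.
Before the 4th dose, 3 doses have been given. Superposition: Cmin = C₀·(f + f² + … + f^3).
≈ 15.469 × (0.2836 + 0.0804 + 0.0228) ≈ 15.469 × 0.3868 ≈ 5.983 μg/mL.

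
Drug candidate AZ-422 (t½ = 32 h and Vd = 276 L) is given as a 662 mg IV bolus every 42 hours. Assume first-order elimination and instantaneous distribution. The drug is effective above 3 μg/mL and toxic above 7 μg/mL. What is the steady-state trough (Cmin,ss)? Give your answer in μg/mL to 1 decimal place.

1.6 μg/mL

τ/t½ = 42/32 ≈ 1.3125, so fraction remaining f = (1/2)^(42/32) ≈ 0.4026.
At steady state, accumulation factor R = 1/(1 − e^(−kτ)) ≈ 1.6739.
Single-dose peak C₀ = D/Vd = 662/276 ≈ 2.399 μg/mL.
Steady-state peak Cmax,ss = C₀·R ≈ 2.399 × 1.6739 ≈ 4.016 μg/mL.
Steady-state trough Cmin,ss = Cmax,ss·f ≈ 4.016 × 0.4026 ≈ 1.617 μg/mL.
Trough 1.6 μg/mL vs MEC 3 μg/mL: subtherapeutic.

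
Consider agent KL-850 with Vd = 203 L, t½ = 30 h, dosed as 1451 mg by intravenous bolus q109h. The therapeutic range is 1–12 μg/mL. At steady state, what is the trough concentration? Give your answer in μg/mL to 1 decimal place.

0.6 μg/mL

Over one 109-h interval, 109/30 ≈ 3.6333 half-lives elapse, leaving f ≈ 0.0806 of each dose.
Accumulation ratio R = 1/(1 − f) ≈ 1/0.9194 ≈ 1.0877.
Each bolus raises the concentration by D/Vd = 1451/203 ≈ 7.148 μg/mL.
Steady-state peak Cmax,ss = C₀·R ≈ 7.148 × 1.0877 ≈ 7.775 μg/mL.
Steady-state trough Cmin,ss = Cmax,ss·f ≈ 7.775 × 0.0806 ≈ 0.627 μg/mL.
Trough 0.6 μg/mL vs MEC 1 μg/mL: subtherapeutic.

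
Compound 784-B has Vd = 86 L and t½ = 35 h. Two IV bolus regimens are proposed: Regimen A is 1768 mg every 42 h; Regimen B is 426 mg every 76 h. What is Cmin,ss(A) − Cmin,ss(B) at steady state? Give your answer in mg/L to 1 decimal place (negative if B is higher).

14.4 mg/L

Regimen A: f = (1/2)^(42/35) ≈ 0.4353; Cmin,ss = (1768/86)·f/(1−f) ≈ 15.847 mg/L.
Regimen B: f = (1/2)^(76/35) ≈ 0.2220; Cmin,ss = (426/86)·f/(1−f) ≈ 1.413 mg/L.
Difference ≈ 15.847 − 1.413 ≈ 14.434 mg/L.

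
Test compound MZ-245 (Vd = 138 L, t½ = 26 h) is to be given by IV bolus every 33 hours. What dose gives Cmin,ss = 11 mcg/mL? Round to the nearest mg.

τ/t½ = 33/26 ≈ 1.2692, so f = (1/2)^(33/26) ≈ 0.414881.
Cmin,ss = (D/Vd)·f/(1−f), so D = Cmin,ss·Vd·(1−f)/f.
D = 11 × 138 × (1−f)/f ≈ 11 × 138 × 1.41033 ≈ 2140.88 mg.

2141 mg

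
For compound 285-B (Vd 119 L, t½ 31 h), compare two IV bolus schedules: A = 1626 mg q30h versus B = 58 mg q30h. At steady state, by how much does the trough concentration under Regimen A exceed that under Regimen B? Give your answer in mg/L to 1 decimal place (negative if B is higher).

13.8 mg/L

Regimen A: f = (1/2)^(30/31) ≈ 0.5113; Cmin,ss = (1626/119)·f/(1−f) ≈ 14.296 mg/L.
Regimen B: f = (1/2)^(30/31) ≈ 0.5113; Cmin,ss = (58/119)·f/(1−f) ≈ 0.510 mg/L.
Difference ≈ 14.296 − 0.510 ≈ 13.786 mg/L.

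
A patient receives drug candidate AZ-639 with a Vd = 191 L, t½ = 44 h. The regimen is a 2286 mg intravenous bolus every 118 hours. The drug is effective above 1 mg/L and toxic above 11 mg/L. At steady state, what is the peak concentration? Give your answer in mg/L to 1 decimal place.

14.2 mg/L

τ/t½ = 118/44 ≈ 2.6818, so fraction remaining f = (1/2)^(118/44) ≈ 0.1558.
At steady state, accumulation factor R = 1/(1 − e^(−kτ)) ≈ 1.1846.
Single-dose peak C₀ = D/Vd = 2286/191 ≈ 11.969 mg/L.
Cmax,ss = C₀/(1 − f) ≈ 11.969/0.8442 ≈ 14.178 mg/L.
Peak 14.2 mg/L vs MTC 11 mg/L: exceeds toxic threshold.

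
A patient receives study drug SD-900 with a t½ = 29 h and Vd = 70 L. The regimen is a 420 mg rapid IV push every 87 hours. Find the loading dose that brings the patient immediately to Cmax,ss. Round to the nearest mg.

f = (1/2)^(87/29) ≈ 0.125000; accumulation ratio R = 1/(1−f) ≈ 1.14286.
Loading dose to hit Cmax,ss on first dose: D_load = D_maint·R ≈ 420 × 1.14286 ≈ 480.00 mg.

480 mg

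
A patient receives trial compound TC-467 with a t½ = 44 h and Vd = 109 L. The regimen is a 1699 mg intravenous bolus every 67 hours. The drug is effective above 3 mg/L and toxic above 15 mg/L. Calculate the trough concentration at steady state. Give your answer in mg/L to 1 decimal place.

8.3 mg/L

Over one 67-h interval, 67/44 ≈ 1.5227 half-lives elapse, leaving f ≈ 0.3480 of each dose.
Each bolus raises the concentration by D/Vd = 1699/109 ≈ 15.587 mg/L.
Steady-state trough Cmin,ss = C₀·f/(1−f) ≈ 15.587 × 0.3480/0.6520 ≈ 8.319 mg/L.
Trough 8.3 mg/L vs MEC 3 mg/L: adequate.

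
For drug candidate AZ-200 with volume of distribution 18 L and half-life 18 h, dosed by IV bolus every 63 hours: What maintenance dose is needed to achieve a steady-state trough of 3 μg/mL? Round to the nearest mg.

557 mg

τ/t½ = 63/18 ≈ 3.5, so f = (1/2)^(63/18) ≈ 0.088388.
Cmin,ss = (D/Vd)·f/(1−f), so D = Cmin,ss·Vd·(1−f)/f.
D = 3 × 18 × (1−f)/f ≈ 3 × 18 × 10.31375 ≈ 556.94 mg.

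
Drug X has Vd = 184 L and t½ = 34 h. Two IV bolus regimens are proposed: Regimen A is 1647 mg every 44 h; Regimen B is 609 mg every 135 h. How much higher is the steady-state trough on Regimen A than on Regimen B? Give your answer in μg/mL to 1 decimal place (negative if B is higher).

Regimen A: f = (1/2)^(44/34) ≈ 0.4078; Cmin,ss = (1647/184)·f/(1−f) ≈ 6.164 μg/mL.
Regimen B: f = (1/2)^(135/34) ≈ 0.0638; Cmin,ss = (609/184)·f/(1−f) ≈ 0.226 μg/mL.
Difference ≈ 6.164 − 0.226 ≈ 5.938 μg/mL.

5.9 μg/mL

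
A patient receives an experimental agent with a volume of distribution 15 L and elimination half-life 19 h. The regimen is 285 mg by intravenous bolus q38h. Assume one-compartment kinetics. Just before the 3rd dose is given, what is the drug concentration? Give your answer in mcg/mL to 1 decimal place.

5.9 mcg/mL

f = (1/2)^(τ/t½) = (1/2)^(38/19) ≈ 0.2500.
C₀ = D/Vd = 285/15 ≈ 19.000 mcg/mL.
Before the 3rd dose, 2 doses have been given. Superposition: Cmin = C₀·(f + f²).
≈ 19.000 × (0.2500 + 0.0625) ≈ 19.000 × 0.3125 ≈ 5.938 mcg/mL.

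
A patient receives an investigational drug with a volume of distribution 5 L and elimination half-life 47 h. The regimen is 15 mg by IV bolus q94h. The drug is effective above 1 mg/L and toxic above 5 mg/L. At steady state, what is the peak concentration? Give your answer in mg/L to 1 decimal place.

4.0 mg/L

τ = 94 h = 2 half-lives, so f = (1/2)^2 = 0.25.
At steady state, R = 1/(1 − 0.25) = 4/3.
Single-dose peak C₀ = D/Vd = 15/5 = 3 mg/L.
Steady-state peak Cmax,ss = C₀·R = 3 × 4/3 ≈ 4.000 mg/L.
Peak 4.0 mg/L vs MTC 5 mg/L: below toxic threshold.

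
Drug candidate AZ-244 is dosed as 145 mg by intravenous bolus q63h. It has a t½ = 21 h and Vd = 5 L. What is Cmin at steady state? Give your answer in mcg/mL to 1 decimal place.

4.1 mcg/mL

The dosing interval is 3 half-lives, so f = 2^(−3) = 0.125.
Accumulation ratio R = 1/(1 − f) = 1/0.875 = 8/7.
Single-dose peak C₀ = D/Vd = 145/5 = 29 mcg/mL.
Steady-state peak Cmax,ss = C₀·R = 29 × 8/7 ≈ 33.143 mcg/mL.
Steady-state trough Cmin,ss = Cmax,ss·f ≈ 33.143 × 0.125 ≈ 4.143 mcg/mL.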